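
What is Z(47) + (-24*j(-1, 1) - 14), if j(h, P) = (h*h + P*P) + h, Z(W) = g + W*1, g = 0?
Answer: 9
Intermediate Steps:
Z(W) = W (Z(W) = 0 + W*1 = 0 + W = W)
j(h, P) = h + P² + h² (j(h, P) = (h² + P²) + h = (P² + h²) + h = h + P² + h²)
Z(47) + (-24*j(-1, 1) - 14) = 47 + (-24*(-1 + 1² + (-1)²) - 14) = 47 + (-24*(-1 + 1 + 1) - 14) = 47 + (-24*1 - 14) = 47 + (-24 - 14) = 47 - 38 = 9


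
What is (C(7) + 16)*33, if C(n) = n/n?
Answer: 561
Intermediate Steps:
C(n) = 1
(C(7) + 16)*33 = (1 + 16)*33 = 17*33 = 561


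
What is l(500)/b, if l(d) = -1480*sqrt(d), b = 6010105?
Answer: -2960*sqrt(5)/1202021 ≈ -0.0055064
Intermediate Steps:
l(500)/b = -14800*sqrt(5)/6010105 = -14800*sqrt(5)*(1/6010105) = -2960*sqrt(5)/1202021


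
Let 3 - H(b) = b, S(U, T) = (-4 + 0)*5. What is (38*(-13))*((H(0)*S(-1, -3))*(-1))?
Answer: -29640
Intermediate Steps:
S(U, T) = -20 (S(U, T) = -4*5 = -20)
H(b) = 3 - b
(38*(-13))*((H(0)*S(-1, -3))*(-1)) = (38*(-13))*(((3 - 1*0)*(-20))*(-1)) = -494*(3 + 0)*(-20)*(-1) = -494*3*(-20)*(-1) = -(-29640)*(-1) = -494*60 = -29640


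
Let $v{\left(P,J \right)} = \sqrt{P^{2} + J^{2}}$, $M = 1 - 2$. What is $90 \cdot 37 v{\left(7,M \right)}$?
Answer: $16650 \sqrt{2} \approx 23547.0$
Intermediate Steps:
$M = -1$ ($M = 1 - 2 = -1$)
$v{\left(P,J \right)} = \sqrt{J^{2} + P^{2}}$
$90 \cdot 37 v{\left(7,M \right)} = 90 \cdot 37 \sqrt{\left(-1\right)^{2} + 7^{2}} = 3330 \sqrt{1 + 49} = 3330 \sqrt{50} = 3330 \cdot 5 \sqrt{2} = 16650 \sqrt{2}$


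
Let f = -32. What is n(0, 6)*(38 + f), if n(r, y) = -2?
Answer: -12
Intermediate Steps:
n(0, 6)*(38 + f) = -2*(38 - 32) = -2*6 = -12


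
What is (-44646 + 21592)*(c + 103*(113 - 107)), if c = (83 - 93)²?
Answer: -16552772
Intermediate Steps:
c = 100 (c = (-10)² = 100)
(-44646 + 21592)*(c + 103*(113 - 107)) = (-44646 + 21592)*(100 + 103*(113 - 107)) = -23054*(100 + 103*6) = -23054*(100 + 618) = -23054*718 = -16552772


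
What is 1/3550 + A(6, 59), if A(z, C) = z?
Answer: 21301/3550 ≈ 6.0003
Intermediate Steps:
1/3550 + A(6, 59) = 1/3550 + 6 = 21301/3550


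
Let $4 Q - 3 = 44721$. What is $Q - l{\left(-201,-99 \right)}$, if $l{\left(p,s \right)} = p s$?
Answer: $-8718$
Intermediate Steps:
$Q = 11181$ ($Q = \frac{3}{4} + \frac{1}{4} \cdot 44721 = \frac{3}{4} + \frac{44721}{4} = 11181$)
$Q - l{\left(-201,-99 \right)} = 11181 - \left(-201\right) \left(-99\right) = 11181 - 19899 = -8718$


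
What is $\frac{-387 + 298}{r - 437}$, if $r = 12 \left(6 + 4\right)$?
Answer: $\frac{89}{317} \approx 0.28076$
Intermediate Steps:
$r = 120$ ($r = 12 \cdot 10 = 120$)
$\frac{-387 + 298}{r - 437} = \frac{-387 + 298}{120 - 437} = - \frac{89}{-317} = \left(-89\right) \left(- \frac{1}{317}\right) = \frac{89}{317}$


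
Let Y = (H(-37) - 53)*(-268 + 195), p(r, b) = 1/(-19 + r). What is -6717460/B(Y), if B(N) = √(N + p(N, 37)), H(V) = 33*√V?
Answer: -6717460*√33/(3*√(-(66608582 + 6198357*I*√37)/(350 - 219*I*√37))) ≈ -43229.0 - 33297.0*I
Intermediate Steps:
Y = 3869 - 2409*I*√37 (Y = (33*√(-37) - 53)*(-268 + 195) = (33*(I*√37) - 53)*(-73) = (33*I*√37 - 53)*(-73) = (-53 + 33*I*√37)*(-73) = 3869 - 2409*I*√37 ≈ 3869.0 - 14653.0*I)
B(N) = √(N + 1/(-19 + N))
-6717460/B(Y) = -6717460/√((1 + (3869 - 2409*I*√37)*(-19 + (3869 - 2409*I*√37)))/(-19 + (3869 - 2409*I*√37))) = -6717460/√((1 + (3869 - 2409*I*√37)*(3850 - 2409*I*√37))/(3850 - 2409*I*√37)) = -6717460/√((1 + (3850 - 2409*I*√37)*(3869 - 2409*I*√37))/(3850 - 2409*I*√37))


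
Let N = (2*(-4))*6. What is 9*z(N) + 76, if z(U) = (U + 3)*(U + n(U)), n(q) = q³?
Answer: 44809276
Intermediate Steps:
N = -48 (N = -8*6 = -48)
z(U) = (3 + U)*(U + U³) (z(U) = (U + 3)*(U + U³) = (3 + U)*(U + U³))
9*z(N) + 76 = 9*(-48*(3 - 48 + (-48)³ + 3*(-48)²)) + 76 = 9*(-48*(3 - 48 - 110592 + 3*2304)) + 76 = 9*(-48*(3 - 48 - 110592 + 6912)) + 76 = 9*(-48*(-103725)) + 76 = 9*4978800 + 76 = 44809200 + 76 = 44809276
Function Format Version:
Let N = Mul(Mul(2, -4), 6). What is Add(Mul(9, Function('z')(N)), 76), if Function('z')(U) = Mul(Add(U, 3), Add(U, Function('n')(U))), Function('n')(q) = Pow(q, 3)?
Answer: 44809276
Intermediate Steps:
N = -48 (N = Mul(-8, 6) = -48)
Function('z')(U) = Mul(Add(3, U), Add(U, Pow(U, 3))) (Function('z')(U) = Mul(Add(U, 3), Add(U, Pow(U, 3))) = Mul(Add(3, U), Add(U, Pow(U, 3))))
Add(Mul(9, Function('z')(N)), 76) = Add(Mul(9, Mul(-48, Add(3, -48, Pow(-48, 3), Mul(3, Pow(-48, 2))))), 76) = Add(Mul(9, Mul(-48, Add(3, -48, -110592, Mul(3, 2304)))), 76) = Add(Mul(9, Mul(-48, Add(3, -48, -110592, 6912))), 76) = Add(Mul(9, Mul(-48, -103725)), 76) = Add(Mul(9, 4978800), 76) = Add(44809200, 76) = 44809276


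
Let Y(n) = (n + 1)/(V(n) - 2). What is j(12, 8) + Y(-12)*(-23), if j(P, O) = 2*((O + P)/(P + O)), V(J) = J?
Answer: -225/14 ≈ -16.071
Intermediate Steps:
j(P, O) = 2 (j(P, O) = 2*((O + P)/(O + P)) = 2*1 = 2)
Y(n) = (1 + n)/(-2 + n) (Y(n) = (n + 1)/(n - 2) = (1 + n)/(-2 + n))
j(12, 8) + Y(-12)*(-23) = 2 + ((1 - 12)/(-2 - 12))*(-23) = 2 + (-11/(-14))*(-23) = 2 - 1/14*(-11)*(-23) = 2 + (11/14)*(-23) = 2 - 253/14 = -225/14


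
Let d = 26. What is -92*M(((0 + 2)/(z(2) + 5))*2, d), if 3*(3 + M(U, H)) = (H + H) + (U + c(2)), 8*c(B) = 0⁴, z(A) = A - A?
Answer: -6716/5 ≈ -1343.2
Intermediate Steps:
z(A) = 0
c(B) = 0 (c(B) = (⅛)*0⁴ = (⅛)*0 = 0)
M(U, H) = -3 + U/3 + 2*H/3 (M(U, H) = -3 + ((H + H) + (U + 0))/3 = -3 + (2*H + U)/3 = -3 + (U + 2*H)/3 = -3 + (U/3 + 2*H/3) = -3 + U/3 + 2*H/3)
-92*M(((0 + 2)/(z(2) + 5))*2, d) = -92*(-3 + (((0 + 2)/(0 + 5))*2)/3 + (⅔)*26) = -92*(-3 + ((2/5)*2)/3 + 52/3) = -92*(-3 + ((2*(⅕))*2)/3 + 52/3) = -92*(-3 + ((⅖)*2)/3 + 52/3) = -92*(-3 + (⅓)*(⅘) + 52/3) = -92*(-3 + 4/15 + 52/3) = -92*73/5 = -6716/5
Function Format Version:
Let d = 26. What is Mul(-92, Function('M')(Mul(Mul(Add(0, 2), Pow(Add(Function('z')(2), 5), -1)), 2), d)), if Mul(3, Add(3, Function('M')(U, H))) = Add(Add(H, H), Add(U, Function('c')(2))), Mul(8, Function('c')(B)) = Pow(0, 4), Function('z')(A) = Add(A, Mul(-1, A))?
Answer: Rational(-6716, 5) ≈ -1343.2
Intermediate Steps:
Function('z')(A) = 0
Function('c')(B) = 0 (Function('c')(B) = Mul(Rational(1, 8), Pow(0, 4)) = Mul(Rational(1, 8), 0) = 0)
Function('M')(U, H) = Add(-3, Mul(Rational(1, 3), U), Mul(Rational(2, 3), H)) (Function('M')(U, H) = Add(-3, Mul(Rational(1, 3), Add(Add(H, H), Add(U, 0)))) = Add(-3, Mul(Rational(1, 3), Add(Mul(2, H), U))) = Add(-3, Mul(Rational(1, 3), Add(U, Mul(2, H)))) = Add(-3, Add(Mul(Rational(1, 3), U), Mul(Rational(2, 3), H))) = Add(-3, Mul(Rational(1, 3), U), Mul(Rational(2, 3), H)))
Mul(-92, Function('M')(Mul(Mul(Add(0, 2), Pow(Add(Function('z')(2), 5), -1)), 2), d)) = Mul(-92, Add(-3, Mul(Rational(1, 3), Mul(Mul(Add(0, 2), Pow(Add(0, 5), -1)), 2)), Mul(Rational(2, 3), 26))) = Mul(-92, Add(-3, Mul(Rational(1, 3), Mul(Mul(2, Pow(5, -1)), 2)), Rational(52, 3))) = Mul(-92, Add(-3, Mul(Rational(1, 3), Mul(Mul(2, Rational(1, 5)), 2)), Rational(52, 3))) = Mul(-92, Add(-3, Mul(Rational(1, 3), Mul(Rational(2, 5), 2)), Rational(52, 3))) = Mul(-92, Add(-3, Mul(Rational(1, 3), Rational(4, 5)), Rational(52, 3))) = Mul(-92, Add(-3, Rational(4, 15), Rational(52, 3))) = Mul(-92, Rational(73, 5)) = Rational(-6716, 5)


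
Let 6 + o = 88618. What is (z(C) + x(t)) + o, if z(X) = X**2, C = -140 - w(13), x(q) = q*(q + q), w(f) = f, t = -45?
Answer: 116071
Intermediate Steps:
o = 88612 (o = -6 + 88618 = 88612)
x(q) = 2*q**2 (x(q) = q*(2*q) = 2*q**2)
C = -153 (C = -140 - 1*13 = -140 - 13 = -153)
(z(C) + x(t)) + o = ((-153)**2 + 2*(-45)**2) + 88612 = (23409 + 2*2025) + 88612 = (23409 + 4050) + 88612 = 27459 + 88612 = 116071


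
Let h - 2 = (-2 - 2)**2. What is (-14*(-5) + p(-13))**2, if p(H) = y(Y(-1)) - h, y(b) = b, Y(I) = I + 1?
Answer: 2704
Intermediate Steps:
Y(I) = 1 + I
h = 18 (h = 2 + (-2 - 2)**2 = 2 + (-4)**2 = 2 + 16 = 18)
p(H) = -18 (p(H) = (1 - 1) - 1*18 = 0 - 18 = -18)
(-14*(-5) + p(-13))**2 = (-14*(-5) - 18)**2 = (70 - 18)**2 = 52**2 = 2704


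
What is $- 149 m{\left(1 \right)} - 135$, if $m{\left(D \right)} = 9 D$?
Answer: $-1476$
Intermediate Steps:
$- 149 m{\left(1 \right)} - 135 = - 149 \cdot 9 \cdot 1 - 135 = \left(-149\right) 9 - 135 = -1341 - 135 = -1476$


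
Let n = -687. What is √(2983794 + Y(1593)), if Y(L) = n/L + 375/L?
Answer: √93479276090/177 ≈ 1727.4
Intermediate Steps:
Y(L) = -312/L (Y(L) = -687/L + 375/L = -312/L)
√(2983794 + Y(1593)) = √(2983794 - 312/1593) = √(2983794 - 312*1/1593) = √(2983794 - 104/531) = √(1584394510/531) = √93479276090/177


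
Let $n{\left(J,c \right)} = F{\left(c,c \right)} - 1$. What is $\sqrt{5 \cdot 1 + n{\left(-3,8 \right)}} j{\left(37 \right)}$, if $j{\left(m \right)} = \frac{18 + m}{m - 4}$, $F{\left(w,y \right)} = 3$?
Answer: $\frac{5 \sqrt{7}}{3} \approx 4.4096$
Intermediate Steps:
$n{\left(J,c \right)} = 2$ ($n{\left(J,c \right)} = 3 - 1 = 2$)
$j{\left(m \right)} = \frac{18 + m}{-4 + m}$
$\sqrt{5 \cdot 1 + n{\left(-3,8 \right)}} j{\left(37 \right)} = \sqrt{5 \cdot 1 + 2} \frac{18 + 37}{-4 + 37} = \sqrt{5 + 2} \cdot \frac{1}{33} \cdot 55 = \sqrt{7} \cdot \frac{1}{33} \cdot 55 = \sqrt{7} \cdot \frac{5}{3} = \frac{5 \sqrt{7}}{3}$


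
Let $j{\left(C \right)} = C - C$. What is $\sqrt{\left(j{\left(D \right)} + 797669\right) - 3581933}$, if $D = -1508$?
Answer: $2 i \sqrt{696066} \approx 1668.6 i$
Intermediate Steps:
$j{\left(C \right)} = 0$
$\sqrt{\left(j{\left(D \right)} + 797669\right) - 3581933} = \sqrt{\left(0 + 797669\right) - 3581933} = \sqrt{797669 - 3581933} = \sqrt{-2784264} = 2 i \sqrt{696066}$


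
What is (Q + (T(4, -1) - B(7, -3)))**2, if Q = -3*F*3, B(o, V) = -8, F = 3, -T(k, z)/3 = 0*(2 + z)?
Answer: 361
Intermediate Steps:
T(k, z) = 0 (T(k, z) = -0*(2 + z) = -3*0 = 0)
Q = -27 (Q = -3*3*3 = -9*3 = -27)
(Q + (T(4, -1) - B(7, -3)))**2 = (-27 + (0 - 1*(-8)))**2 = (-27 + (0 + 8))**2 = (-27 + 8)**2 = (-19)**2 = 361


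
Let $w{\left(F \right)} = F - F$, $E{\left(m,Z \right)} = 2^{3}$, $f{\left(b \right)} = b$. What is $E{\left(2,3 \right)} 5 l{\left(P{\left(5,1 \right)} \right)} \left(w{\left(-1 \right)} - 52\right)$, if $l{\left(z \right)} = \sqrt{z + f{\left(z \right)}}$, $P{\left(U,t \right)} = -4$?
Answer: $- 4160 i \sqrt{2} \approx - 5883.1 i$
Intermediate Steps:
$l{\left(z \right)} = \sqrt{2} \sqrt{z}$ ($l{\left(z \right)} = \sqrt{z + z} = \sqrt{2 z} = \sqrt{2} \sqrt{z}$)
$E{\left(m,Z \right)} = 8$
$w{\left(F \right)} = 0$
$E{\left(2,3 \right)} 5 l{\left(P{\left(5,1 \right)} \right)} \left(w{\left(-1 \right)} - 52\right) = 8 \cdot 5 \sqrt{2} \sqrt{-4} \left(0 - 52\right) = 40 \sqrt{2} \cdot 2 i \left(-52\right) = 40 \cdot 2 i \sqrt{2} \left(-52\right) = 80 i \sqrt{2} \left(-52\right) = - 4160 i \sqrt{2}$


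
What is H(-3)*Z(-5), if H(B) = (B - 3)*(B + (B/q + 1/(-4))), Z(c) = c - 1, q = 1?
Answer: -225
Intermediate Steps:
Z(c) = -1 + c
H(B) = (-3 + B)*(-¼ + 2*B) (H(B) = (B - 3)*(B + (B/1 + 1/(-4))) = (-3 + B)*(B + (B*1 + 1*(-¼))) = (-3 + B)*(B + (B - ¼)) = (-3 + B)*(B + (-¼ + B)) = (-3 + B)*(-¼ + 2*B))
H(-3)*Z(-5) = (¾ + 2*(-3)² - 25/4*(-3))*(-1 - 5) = (¾ + 2*9 + 75/4)*(-6) = (¾ + 18 + 75/4)*(-6) = (75/2)*(-6) = -225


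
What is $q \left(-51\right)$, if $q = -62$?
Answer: $3162$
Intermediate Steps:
$q \left(-51\right) = \left(-62\right) \left(-51\right) = 3162$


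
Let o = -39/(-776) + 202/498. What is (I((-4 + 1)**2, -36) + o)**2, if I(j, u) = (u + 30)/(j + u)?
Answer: 154509527929/336019627584 ≈ 0.45982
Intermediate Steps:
I(j, u) = (30 + u)/(j + u)
o = 88087/193224 (o = -39*(-1/776) + 202*(1/498) = 39/776 + 101/249 = 88087/193224 ≈ 0.45588)
(I((-4 + 1)**2, -36) + o)**2 = ((30 - 36)/((-4 + 1)**2 - 36) + 88087/193224)**2 = (-6/((-3)**2 - 36) + 88087/193224)**2 = (-6/(9 - 36) + 88087/193224)**2 = (-6/(-27) + 88087/193224)**2 = (-1/27*(-6) + 88087/193224)**2 = (2/9 + 88087/193224)**2 = (393077/579672)**2 = 154509527929/336019627584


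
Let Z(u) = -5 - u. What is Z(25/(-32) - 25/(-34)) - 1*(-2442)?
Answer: 1325753/544 ≈ 2437.0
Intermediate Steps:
Z(25/(-32) - 25/(-34)) - 1*(-2442) = (-5 - (25/(-32) - 25/(-34))) - 1*(-2442) = (-5 - (25*(-1/32) - 25*(-1/34))) + 2442 = (-5 - (-25/32 + 25/34)) + 2442 = (-5 - 1*(-25/544)) + 2442 = (-5 + 25/544) + 2442 = -2695/544 + 2442 = 1325753/544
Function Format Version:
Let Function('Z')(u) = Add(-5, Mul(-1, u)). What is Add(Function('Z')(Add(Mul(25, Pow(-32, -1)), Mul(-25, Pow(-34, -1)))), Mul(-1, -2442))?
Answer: Rational(1325753, 544) ≈ 2437.0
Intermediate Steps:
Add(Function('Z')(Add(Mul(25, Pow(-32, -1)), Mul(-25, Pow(-34, -1)))), Mul(-1, -2442)) = Add(Add(-5, Mul(-1, Add(Mul(25, Pow(-32, -1)), Mul(-25, Pow(-34, -1))))), Mul(-1, -2442)) = Add(Add(-5, Mul(-1, Add(Mul(25, Rational(-1, 32)), Mul(-25, Rational(-1, 34))))), 2442) = Add(Add(-5, Mul(-1, Add(Rational(-25, 32), Rational(25, 34)))), 2442) = Add(Add(-5, Mul(-1, Rational(-25, 544))), 2442) = Add(Add(-5, Rational(25, 544)), 2442) = Add(Rational(-2695, 544), 2442) = Rational(1325753, 544)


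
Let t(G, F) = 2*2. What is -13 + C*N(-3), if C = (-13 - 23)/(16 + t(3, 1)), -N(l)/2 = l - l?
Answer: -13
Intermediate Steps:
N(l) = 0 (N(l) = -2*(l - l) = -2*0 = 0)
t(G, F) = 4
C = -9/5 (C = (-13 - 23)/(16 + 4) = -36/20 = -36*1/20 = -9/5 ≈ -1.8000)
-13 + C*N(-3) = -13 - 9/5*0 = -13 + 0 = -13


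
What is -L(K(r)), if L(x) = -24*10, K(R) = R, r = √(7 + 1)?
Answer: 240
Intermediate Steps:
r = 2*√2 (r = √8 = 2*√2 ≈ 2.8284)
L(x) = -240
-L(K(r)) = -1*(-240) = 240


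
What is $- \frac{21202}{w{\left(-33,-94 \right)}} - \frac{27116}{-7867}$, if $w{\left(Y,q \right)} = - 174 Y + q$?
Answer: $- \frac{6822483}{22216408} \approx -0.30709$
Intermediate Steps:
$w{\left(Y,q \right)} = q - 174 Y$
$- \frac{21202}{w{\left(-33,-94 \right)}} - \frac{27116}{-7867} = - \frac{21202}{-94 - -5742} - \frac{27116}{-7867} = - \frac{21202}{-94 + 5742} - - \frac{27116}{7867} = - \frac{21202}{5648} + \frac{27116}{7867} = \left(-21202\right) \frac{1}{5648} + \frac{27116}{7867} = - \frac{10601}{2824} + \frac{27116}{7867} = - \frac{6822483}{22216408}$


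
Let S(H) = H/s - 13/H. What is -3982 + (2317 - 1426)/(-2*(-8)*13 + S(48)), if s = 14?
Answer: -282219542/70949 ≈ -3977.8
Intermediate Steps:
S(H) = -13/H + H/14 (S(H) = H/14 - 13/H = -13/H + H/14)
-3982 + (2317 - 1426)/(-2*(-8)*13 + S(48)) = -3982 + (2317 - 1426)/(-2*(-8)*13 + (-13/48 + (1/14)*48)) = -3982 + 891/(16*13 + (-13*1/48 + 24/7)) = -3982 + 891/(208 + (-13/48 + 24/7)) = -3982 + 891/(208 + 1061/336) = -3982 + 891/(70949/336) = -3982 + 891*(336/70949) = -3982 + 299376/70949 = -282219542/70949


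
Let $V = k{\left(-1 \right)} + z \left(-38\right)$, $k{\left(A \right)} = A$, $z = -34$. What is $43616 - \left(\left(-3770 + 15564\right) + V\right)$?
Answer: $30531$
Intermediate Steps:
$V = 1291$ ($V = -1 - -1292 = -1 + 1292 = 1291$)
$43616 - \left(\left(-3770 + 15564\right) + V\right) = 43616 - \left(\left(-3770 + 15564\right) + 1291\right) = 43616 - \left(11794 + 1291\right) = 43616 - 13085 = 30531$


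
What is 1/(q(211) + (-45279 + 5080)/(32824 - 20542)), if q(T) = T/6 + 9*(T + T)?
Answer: 6141/23519377 ≈ 0.00026110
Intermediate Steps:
q(T) = 109*T/6 (q(T) = T*(⅙) + 9*(2*T) = T/6 + 18*T = 109*T/6)
1/(q(211) + (-45279 + 5080)/(32824 - 20542)) = 1/((109/6)*211 + (-45279 + 5080)/(32824 - 20542)) = 1/(22999/6 - 40199/12282) = 1/(23519377/6141) = 6141/23519377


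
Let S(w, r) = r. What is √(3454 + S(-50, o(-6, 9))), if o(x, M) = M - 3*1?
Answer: 2*√865 ≈ 58.822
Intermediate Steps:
o(x, M) = -3 + M (o(x, M) = M - 3 = -3 + M)
√(3454 + S(-50, o(-6, 9))) = √(3454 + (-3 + 9)) = √(3454 + 6) = √3460 = 2*√865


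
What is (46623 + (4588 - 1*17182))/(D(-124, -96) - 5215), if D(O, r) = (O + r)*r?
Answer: 34029/15905 ≈ 2.1395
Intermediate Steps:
D(O, r) = r*(O + r)
(46623 + (4588 - 1*17182))/(D(-124, -96) - 5215) = (46623 + (4588 - 1*17182))/(-96*(-124 - 96) - 5215) = (46623 + (4588 - 17182))/(-96*(-220) - 5215) = (46623 - 12594)/(21120 - 5215) = 34029/15905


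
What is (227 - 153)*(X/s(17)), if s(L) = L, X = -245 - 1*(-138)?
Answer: -7918/17 ≈ -465.76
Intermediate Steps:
X = -107 (X = -245 + 138 = -107)
(227 - 153)*(X/s(17)) = (227 - 153)*(-107/17) = 74*(-107*1/17) = 74*(-107/17) = -7918/17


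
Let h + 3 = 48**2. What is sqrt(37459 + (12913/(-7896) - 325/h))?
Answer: sqrt(225814269817066)/77644 ≈ 193.54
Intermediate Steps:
h = 2301 (h = -3 + 48**2 = -3 + 2304 = 2301)
sqrt(37459 + (12913/(-7896) - 325/h)) = sqrt(37459 + (12913/(-7896) - 325/2301)) = sqrt(37459 + (12913*(-1/7896) - 325*1/2301)) = sqrt(37459 + (-12913/7896 - 25/177)) = sqrt(37459 - 275889/155288) = sqrt(5816657303/155288) = sqrt(225814269817066)/77644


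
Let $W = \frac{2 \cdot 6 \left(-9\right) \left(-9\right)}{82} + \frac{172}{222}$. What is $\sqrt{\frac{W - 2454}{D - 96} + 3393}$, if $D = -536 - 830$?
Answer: $\frac{\sqrt{37570413294800994}}{3326781} \approx 58.264$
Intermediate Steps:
$D = -1366$
$W = \frac{57472}{4551}$ ($W = 12 \left(-9\right) \left(-9\right) \frac{1}{82} + 172 \cdot \frac{1}{222} = \left(-108\right) \left(-9\right) \frac{1}{82} + \frac{86}{111} = 972 \cdot \frac{1}{82} + \frac{86}{111} = \frac{486}{41} + \frac{86}{111} = \frac{57472}{4551} \approx 12.628$)
$\sqrt{\frac{W - 2454}{D - 96} + 3393} = \sqrt{\frac{\frac{57472}{4551} - 2454}{-1366 - 96} + 3393} = \sqrt{- \frac{11110682}{4551 \left(-1462\right)} + 3393} = \sqrt{\left(- \frac{11110682}{4551}\right) \left(- \frac{1}{1462}\right) + 3393} = \sqrt{\frac{5555341}{3326781} + 3393} = \sqrt{\frac{11293323274}{3326781}} = \frac{\sqrt{37570413294800994}}{3326781}$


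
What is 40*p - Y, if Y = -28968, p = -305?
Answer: 16768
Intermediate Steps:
40*p - Y = 40*(-305) - 1*(-28968) = -12200 + 28968 = 16768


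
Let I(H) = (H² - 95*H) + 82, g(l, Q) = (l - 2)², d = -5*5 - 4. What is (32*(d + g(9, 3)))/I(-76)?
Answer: 320/6539 ≈ 0.048937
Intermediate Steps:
d = -29 (d = -25 - 4 = -29)
g(l, Q) = (-2 + l)²
I(H) = 82 + H² - 95*H
(32*(d + g(9, 3)))/I(-76) = (32*(-29 + (-2 + 9)²))/(82 + (-76)² - 95*(-76)) = (32*(-29 + 7²))/(82 + 5776 + 7220) = (32*(-29 + 49))/13078 = (32*20)*(1/13078) = 640*(1/13078) = 320/6539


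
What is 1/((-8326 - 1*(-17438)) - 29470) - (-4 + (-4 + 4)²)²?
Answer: -325729/20358 ≈ -16.000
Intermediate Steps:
1/((-8326 - 1*(-17438)) - 29470) - (-4 + (-4 + 4)²)² = 1/((-8326 + 17438) - 29470) - (-4 + 0²)² = 1/(9112 - 29470) - (-4 + 0)² = 1/(-20358) - 1*(-4)² = -1/20358 - 1*16 = -1/20358 - 16 = -325729/20358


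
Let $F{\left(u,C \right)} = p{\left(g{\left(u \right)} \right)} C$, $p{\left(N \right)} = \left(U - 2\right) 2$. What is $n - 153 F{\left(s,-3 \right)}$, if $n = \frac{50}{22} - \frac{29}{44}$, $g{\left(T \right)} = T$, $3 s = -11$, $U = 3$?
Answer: $\frac{40463}{44} \approx 919.61$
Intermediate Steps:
$s = - \frac{11}{3}$ ($s = \frac{1}{3} \left(-11\right) = - \frac{11}{3} \approx -3.6667$)
$p{\left(N \right)} = 2$ ($p{\left(N \right)} = \left(3 - 2\right) 2 = 1 \cdot 2 = 2$)
$F{\left(u,C \right)} = 2 C$
$n = \frac{71}{44}$ ($n = 50 \cdot \frac{1}{22} - \frac{29}{44} = \frac{25}{11} - \frac{29}{44} = \frac{71}{44} \approx 1.6136$)
$n - 153 F{\left(s,-3 \right)} = \frac{71}{44} - 153 \cdot 2 \left(-3\right) = \frac{71}{44} - -918 = \frac{71}{44} + 918 = \frac{40463}{44}$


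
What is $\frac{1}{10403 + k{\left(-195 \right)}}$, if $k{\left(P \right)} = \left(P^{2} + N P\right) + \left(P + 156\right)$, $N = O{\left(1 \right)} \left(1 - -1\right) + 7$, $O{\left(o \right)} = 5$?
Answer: $\frac{1}{45074} \approx 2.2186 \cdot 10^{-5}$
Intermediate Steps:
$N = 17$ ($N = 5 \left(1 - -1\right) + 7 = 5 \left(1 + 1\right) + 7 = 5 \cdot 2 + 7 = 10 + 7 = 17$)
$k{\left(P \right)} = 156 + P^{2} + 18 P$ ($k{\left(P \right)} = \left(P^{2} + 17 P\right) + \left(P + 156\right) = \left(P^{2} + 17 P\right) + \left(156 + P\right) = 156 + P^{2} + 18 P$)
$\frac{1}{10403 + k{\left(-195 \right)}} = \frac{1}{10403 + \left(156 + \left(-195\right)^{2} + 18 \left(-195\right)\right)} = \frac{1}{10403 + \left(156 + 38025 - 3510\right)} = \frac{1}{10403 + 34671} = \frac{1}{45074}$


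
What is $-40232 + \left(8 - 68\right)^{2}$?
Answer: $-36632$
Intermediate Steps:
$-40232 + \left(8 - 68\right)^{2} = -40232 + \left(-60\right)^{2} = -40232 + 3600 = -36632$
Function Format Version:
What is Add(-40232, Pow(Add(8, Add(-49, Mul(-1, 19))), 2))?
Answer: -36632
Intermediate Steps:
Add(-40232, Pow(Add(8, Add(-49, Mul(-1, 19))), 2)) = Add(-40232, Pow(Add(8, Add(-49, -19)), 2)) = Add(-40232, Pow(Add(8, -68), 2)) = Add(-40232, Pow(-60, 2)) = Add(-40232, 3600) = -36632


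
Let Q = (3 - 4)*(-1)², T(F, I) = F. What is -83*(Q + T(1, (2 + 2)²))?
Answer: 0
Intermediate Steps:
Q = -1 (Q = -1*1 = -1)
-83*(Q + T(1, (2 + 2)²)) = -83*(-1 + 1) = -83*0 = 0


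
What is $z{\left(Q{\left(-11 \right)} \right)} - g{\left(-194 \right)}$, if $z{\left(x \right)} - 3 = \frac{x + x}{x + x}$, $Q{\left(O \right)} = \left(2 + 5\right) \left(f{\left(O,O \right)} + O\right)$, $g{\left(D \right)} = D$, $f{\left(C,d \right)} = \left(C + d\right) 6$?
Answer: $198$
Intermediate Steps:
$f{\left(C,d \right)} = 6 C + 6 d$
$Q{\left(O \right)} = 91 O$ ($Q{\left(O \right)} = \left(2 + 5\right) \left(\left(6 O + 6 O\right) + O\right) = 7 \left(12 O + O\right) = 7 \cdot 13 O = 91 O$)
$z{\left(x \right)} = 4$ ($z{\left(x \right)} = 3 + \frac{x + x}{x + x} = 3 + \frac{2 x}{2 x} = 3 + 2 x \frac{1}{2 x} = 3 + 1 = 4$)
$z{\left(Q{\left(-11 \right)} \right)} - g{\left(-194 \right)} = 4 - -194 = 4 + 194 = 198$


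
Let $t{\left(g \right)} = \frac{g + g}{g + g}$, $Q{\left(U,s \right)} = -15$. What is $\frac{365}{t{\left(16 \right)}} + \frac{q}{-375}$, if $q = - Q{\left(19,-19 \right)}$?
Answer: $\frac{9124}{25} \approx 364.96$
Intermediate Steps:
$q = 15$ ($q = \left(-1\right) \left(-15\right) = 15$)
$t{\left(g \right)} = 1$ ($t{\left(g \right)} = \frac{2 g}{2 g} = 2 g \frac{1}{2 g} = 1$)
$\frac{365}{t{\left(16 \right)}} + \frac{q}{-375} = \frac{365}{1} + \frac{15}{-375} = 365 \cdot 1 + 15 \left(- \frac{1}{375}\right) = 365 - \frac{1}{25} = \frac{9124}{25}$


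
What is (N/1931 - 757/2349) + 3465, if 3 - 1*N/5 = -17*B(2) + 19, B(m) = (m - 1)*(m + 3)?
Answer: 15716307973/4535919 ≈ 3464.9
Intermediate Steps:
B(m) = (-1 + m)*(3 + m)
N = 345 (N = 15 - 5*(-17*(-3 + 2**2 + 2*2) + 19) = 15 - 5*(-17*(-3 + 4 + 4) + 19) = 15 - 5*(-17*5 + 19) = 15 - 5*(-85 + 19) = 15 - 5*(-66) = 15 + 330 = 345)
(N/1931 - 757/2349) + 3465 = (345/1931 - 757/2349) + 3465 = -651362/4535919 + 3465 = 15716307973/4535919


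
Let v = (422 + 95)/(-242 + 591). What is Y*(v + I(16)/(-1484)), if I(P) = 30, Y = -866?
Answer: -163838107/129479 ≈ -1265.4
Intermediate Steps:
v = 517/349 ≈ 1.4814
Y*(v + I(16)/(-1484)) = -866*(517/349 + 30/(-1484)) = -866*(517/349 + 30*(-1/1484)) = -866*(517/349 - 15/742) = -866*378379/258958 = -163838107/129479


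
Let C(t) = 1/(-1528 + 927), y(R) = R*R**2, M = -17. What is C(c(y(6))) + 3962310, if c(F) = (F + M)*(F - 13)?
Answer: 2381348309/601 ≈ 3.9623e+6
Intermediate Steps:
y(R) = R**3
c(F) = (-17 + F)*(-13 + F) (c(F) = (F - 17)*(F - 13) = (-17 + F)*(-13 + F))
C(t) = -1/601 (C(t) = 1/(-601) = -1/601)
C(c(y(6))) + 3962310 = -1/601 + 3962310 = 2381348309/601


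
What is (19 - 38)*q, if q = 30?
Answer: -570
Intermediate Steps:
(19 - 38)*q = (19 - 38)*30 = -19*30 = -570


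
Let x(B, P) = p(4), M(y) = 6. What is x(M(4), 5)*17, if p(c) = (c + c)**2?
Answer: 1088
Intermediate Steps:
p(c) = 4*c**2 (p(c) = (2*c)**2 = 4*c**2)
x(B, P) = 64 (x(B, P) = 4*4**2 = 4*16 = 64)
x(M(4), 5)*17 = 64*17 = 1088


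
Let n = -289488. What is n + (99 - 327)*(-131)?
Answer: -259620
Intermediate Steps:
n + (99 - 327)*(-131) = -289488 + (99 - 327)*(-131) = -289488 - 228*(-131) = -289488 + 29868 = -259620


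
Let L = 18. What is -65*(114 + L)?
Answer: -8580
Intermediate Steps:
-65*(114 + L) = -65*(114 + 18) = -65*132 = -8580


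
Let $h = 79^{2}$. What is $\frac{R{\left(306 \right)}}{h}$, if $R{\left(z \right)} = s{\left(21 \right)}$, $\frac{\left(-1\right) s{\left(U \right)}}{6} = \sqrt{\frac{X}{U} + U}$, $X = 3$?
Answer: $- \frac{12 \sqrt{259}}{43687} \approx -0.0044206$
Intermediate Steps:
$h = 6241$
$s{\left(U \right)} = - 6 \sqrt{U + \frac{3}{U}}$ ($s{\left(U \right)} = - 6 \sqrt{\frac{3}{U} + U} = - 6 \sqrt{U + \frac{3}{U}}$)
$R{\left(z \right)} = - \frac{12 \sqrt{259}}{7}$ ($R{\left(z \right)} = - 6 \sqrt{21 + \frac{3}{21}} = - 6 \sqrt{21 + 3 \cdot \frac{1}{21}} = - 6 \sqrt{21 + \frac{1}{7}} = - 6 \sqrt{\frac{148}{7}} = - 6 \frac{2 \sqrt{259}}{7} = - \frac{12 \sqrt{259}}{7}$)
$\frac{R{\left(306 \right)}}{h} = \frac{\left(- \frac{12}{7}\right) \sqrt{259}}{6241} = - \frac{12 \sqrt{259}}{7} \cdot \frac{1}{6241} = - \frac{12 \sqrt{259}}{43687}$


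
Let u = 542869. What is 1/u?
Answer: 1/542869 ≈ 1.8421e-6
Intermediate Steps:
1/u = 1/542869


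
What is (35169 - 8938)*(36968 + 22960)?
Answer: 1571971368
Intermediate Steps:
(35169 - 8938)*(36968 + 22960) = 26231*59928 = 1571971368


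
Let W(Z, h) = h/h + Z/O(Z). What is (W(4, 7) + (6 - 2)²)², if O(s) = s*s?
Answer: 4761/16 ≈ 297.56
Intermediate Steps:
O(s) = s²
W(Z, h) = 1 + 1/Z (W(Z, h) = h/h + Z/(Z²) = 1 + Z/Z² = 1 + 1/Z)
(W(4, 7) + (6 - 2)²)² = ((1 + 4)/4 + (6 - 2)²)² = ((¼)*5 + 4²)² = (5/4 + 16)² = (69/4)² = 4761/16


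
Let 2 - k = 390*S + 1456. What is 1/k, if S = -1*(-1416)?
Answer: -1/553694 ≈ -1.8061e-6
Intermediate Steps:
S = 1416
k = -553694 (k = 2 - (390*1416 + 1456) = 2 - (552240 + 1456) = 2 - 1*553696 = 2 - 553696 = -553694)
1/k = 1/(-553694) = -1/553694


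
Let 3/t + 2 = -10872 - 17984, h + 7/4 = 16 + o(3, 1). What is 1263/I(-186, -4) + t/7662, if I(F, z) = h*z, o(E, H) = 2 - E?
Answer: -93087308369/3906276596 ≈ -23.830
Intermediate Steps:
h = 53/4 (h = -7/4 + (16 + (2 - 1*3)) = -7/4 + (16 + (2 - 3)) = -7/4 + (16 - 1) = -7/4 + 15 = 53/4 ≈ 13.250)
t = -3/28858 (t = 3/(-2 + (-10872 - 17984)) = 3/(-2 - 28856) = 3/(-28858) = 3*(-1/28858) = -3/28858 ≈ -0.00010396)
I(F, z) = 53*z/4
1263/I(-186, -4) + t/7662 = 1263/(((53/4)*(-4))) - 3/28858/7662 = 1263/(-53) - 3/28858*1/7662 = 1263*(-1/53) - 1/73703332 = -1263/53 - 1/73703332 = -93087308369/3906276596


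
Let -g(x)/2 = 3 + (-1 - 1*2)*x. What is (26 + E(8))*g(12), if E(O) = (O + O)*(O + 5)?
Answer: 15444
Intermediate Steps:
g(x) = -6 + 6*x (g(x) = -2*(3 + (-1 - 1*2)*x) = -2*(3 + (-1 - 2)*x) = -2*(3 - 3*x) = -6 + 6*x)
E(O) = 2*O*(5 + O) (E(O) = (2*O)*(5 + O) = 2*O*(5 + O))
(26 + E(8))*g(12) = (26 + 2*8*(5 + 8))*(-6 + 6*12) = (26 + 2*8*13)*(-6 + 72) = (26 + 208)*66 = 234*66 = 15444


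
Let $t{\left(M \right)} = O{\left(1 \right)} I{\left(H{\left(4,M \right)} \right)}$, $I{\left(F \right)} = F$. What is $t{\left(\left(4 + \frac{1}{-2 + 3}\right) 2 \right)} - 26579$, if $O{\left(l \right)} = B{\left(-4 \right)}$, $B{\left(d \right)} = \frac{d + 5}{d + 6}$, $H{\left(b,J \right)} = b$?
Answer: $-26577$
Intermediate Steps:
$B{\left(d \right)} = \frac{5 + d}{6 + d}$
$O{\left(l \right)} = \frac{1}{2}$ ($O{\left(l \right)} = \frac{5 - 4}{6 - 4} = \frac{1}{2} \cdot 1 = \frac{1}{2}$)
$t{\left(M \right)} = 2$ ($t{\left(M \right)} = \frac{1}{2} \cdot 4 = 2$)
$t{\left(\left(4 + \frac{1}{-2 + 3}\right) 2 \right)} - 26579 = 2 - 26579 = -26577$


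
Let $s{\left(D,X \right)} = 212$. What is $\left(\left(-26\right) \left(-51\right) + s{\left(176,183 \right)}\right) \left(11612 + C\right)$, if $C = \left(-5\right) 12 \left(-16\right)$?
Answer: $19335736$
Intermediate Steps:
$C = 960$ ($C = \left(-60\right) \left(-16\right) = 960$)
$\left(\left(-26\right) \left(-51\right) + s{\left(176,183 \right)}\right) \left(11612 + C\right) = \left(\left(-26\right) \left(-51\right) + 212\right) \left(11612 + 960\right) = \left(1326 + 212\right) 12572 = 1538 \cdot 12572 = 19335736$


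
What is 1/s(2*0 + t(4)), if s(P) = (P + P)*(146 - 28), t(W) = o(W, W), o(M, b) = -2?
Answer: -1/472 ≈ -0.0021186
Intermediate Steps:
t(W) = -2
s(P) = 236*P (s(P) = (2*P)*118 = 236*P)
1/s(2*0 + t(4)) = 1/(236*(2*0 - 2)) = 1/(236*(0 - 2)) = 1/(236*(-2)) = 1/(-472) = -1/472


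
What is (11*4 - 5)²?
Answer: 1521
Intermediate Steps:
(11*4 - 5)² = (44 - 5)² = 39² = 1521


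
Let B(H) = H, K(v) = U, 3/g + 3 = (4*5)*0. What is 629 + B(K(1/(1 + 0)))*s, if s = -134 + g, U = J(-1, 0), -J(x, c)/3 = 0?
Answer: 629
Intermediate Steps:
J(x, c) = 0 (J(x, c) = -3*0 = 0)
g = -1 (g = 3/(-3 + (4*5)*0) = 3/(-3 + 20*0) = 3/(-3 + 0) = 3/(-3) = 3*(-⅓) = -1)
U = 0
K(v) = 0
s = -135 (s = -134 - 1 = -135)
629 + B(K(1/(1 + 0)))*s = 629 + 0*(-135) = 629 + 0 = 629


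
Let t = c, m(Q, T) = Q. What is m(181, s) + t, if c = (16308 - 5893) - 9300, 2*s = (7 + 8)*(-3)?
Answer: 1296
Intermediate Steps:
s = -45/2 (s = ((7 + 8)*(-3))/2 = (15*(-3))/2 = (½)*(-45) = -45/2 ≈ -22.500)
c = 1115 (c = 10415 - 9300 = 1115)
t = 1115
m(181, s) + t = 181 + 1115 = 1296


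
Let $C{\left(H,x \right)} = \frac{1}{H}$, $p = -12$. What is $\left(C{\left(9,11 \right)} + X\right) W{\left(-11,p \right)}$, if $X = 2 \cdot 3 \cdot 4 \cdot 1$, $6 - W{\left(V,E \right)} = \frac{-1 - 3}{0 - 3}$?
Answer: $\frac{3038}{27} \approx 112.52$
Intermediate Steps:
$W{\left(V,E \right)} = \frac{14}{3}$ ($W{\left(V,E \right)} = 6 - \frac{-1 - 3}{0 - 3} = 6 - - \frac{4}{-3} = 6 - \left(-4\right) \left(- \frac{1}{3}\right) = 6 - \frac{4}{3} = \frac{14}{3}$)
$X = 24$ ($X = 2 \cdot 12 \cdot 1 = 24 \cdot 1 = 24$)
$\left(C{\left(9,11 \right)} + X\right) W{\left(-11,p \right)} = \left(\frac{1}{9} + 24\right) \frac{14}{3} = \frac{217}{9} \cdot \frac{14}{3} = \frac{3038}{27}$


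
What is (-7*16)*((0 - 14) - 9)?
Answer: 2576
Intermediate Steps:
(-7*16)*((0 - 14) - 9) = -112*(-14 - 9) = -112*(-23) = 2576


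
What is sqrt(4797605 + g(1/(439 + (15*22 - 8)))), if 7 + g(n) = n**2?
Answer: sqrt(2778389751359)/761 ≈ 2190.3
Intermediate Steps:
g(n) = -7 + n**2
sqrt(4797605 + g(1/(439 + (15*22 - 8)))) = sqrt(4797605 + (-7 + (1/(439 + (15*22 - 8)))**2)) = sqrt(4797605 + (-7 + (1/(439 + (330 - 8)))**2)) = sqrt(4797605 + (-7 + (1/(439 + 322))**2)) = sqrt(4797605 + (-7 + (1/761)**2)) = sqrt(4797605 + (-7 + 1/579121)) = sqrt(4797605 - 4053846/579121) = sqrt(2778389751359/579121) = sqrt(2778389751359)/761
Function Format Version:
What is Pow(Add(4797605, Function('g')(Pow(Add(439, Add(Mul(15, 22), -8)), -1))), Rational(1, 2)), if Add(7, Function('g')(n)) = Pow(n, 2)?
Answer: Mul(Rational(1, 761), Pow(2778389751359, Rational(1, 2))) ≈ 2190.3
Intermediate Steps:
Function('g')(n) = Add(-7, Pow(n, 2))
Pow(Add(4797605, Function('g')(Pow(Add(439, Add(Mul(15, 22), -8)), -1))), Rational(1, 2)) = Pow(Add(4797605, Add(-7, Pow(Pow(Add(439, Add(Mul(15, 22), -8)), -1), 2))), Rational(1, 2)) = Pow(Add(4797605, Add(-7, Pow(Pow(Add(439, Add(330, -8)), -1), 2))), Rational(1, 2)) = Pow(Add(4797605, Add(-7, Pow(Pow(Add(439, 322), -1), 2))), Rational(1, 2)) = Pow(Add(4797605, Add(-7, Pow(Pow(761, -1), 2))), Rational(1, 2)) = Pow(Add(4797605, Add(-7, Pow(Rational(1, 761), 2))), Rational(1, 2)) = Pow(Add(4797605, Add(-7, Rational(1, 579121))), Rational(1, 2)) = Pow(Add(4797605, Rational(-4053846, 579121)), Rational(1, 2)) = Pow(Rational(2778389751359, 579121), Rational(1, 2)) = Mul(Rational(1, 761), Pow(2778389751359, Rational(1, 2)))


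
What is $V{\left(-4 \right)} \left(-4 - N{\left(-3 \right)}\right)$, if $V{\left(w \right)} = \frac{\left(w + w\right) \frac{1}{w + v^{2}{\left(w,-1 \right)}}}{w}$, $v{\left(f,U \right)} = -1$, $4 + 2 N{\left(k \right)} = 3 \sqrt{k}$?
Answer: $\frac{4}{3} + i \sqrt{3} \approx 1.3333 + 1.732 i$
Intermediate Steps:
$N{\left(k \right)} = -2 + \frac{3 \sqrt{k}}{2}$
$V{\left(w \right)} = \frac{2}{1 + w}$ ($V{\left(w \right)} = \frac{\left(w + w\right) \frac{1}{w + \left(-1\right)^{2}}}{w} = \frac{2 w \frac{1}{w + 1}}{w} = \frac{2 w \frac{1}{1 + w}}{w} = \frac{2}{1 + w}$)
$V{\left(-4 \right)} \left(-4 - N{\left(-3 \right)}\right) = \frac{2}{1 - 4} \left(-4 - \left(-2 + \frac{3 \sqrt{-3}}{2}\right)\right) = \frac{2}{-3} \left(-4 - \left(-2 + \frac{3 i \sqrt{3}}{2}\right)\right) = 2 \left(- \frac{1}{3}\right) \left(-4 - \left(-2 + \frac{3 i \sqrt{3}}{2}\right)\right) = - \frac{2 \left(-4 + \left(2 - \frac{3 i \sqrt{3}}{2}\right)\right)}{3} = - \frac{2 \left(-2 - \frac{3 i \sqrt{3}}{2}\right)}{3} = \frac{4}{3} + i \sqrt{3}$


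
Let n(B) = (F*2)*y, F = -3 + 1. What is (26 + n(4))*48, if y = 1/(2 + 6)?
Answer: 1224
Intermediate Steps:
y = ⅛ (y = 1/8 = ⅛ ≈ 0.12500)
F = -2
n(B) = -½ (n(B) = -2*2*(⅛) = -4*⅛ = -½)
(26 + n(4))*48 = (26 - ½)*48 = (51/2)*48 = 1224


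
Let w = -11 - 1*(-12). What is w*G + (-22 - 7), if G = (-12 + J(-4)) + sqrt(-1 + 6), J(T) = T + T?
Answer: -49 + sqrt(5) ≈ -46.764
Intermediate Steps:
J(T) = 2*T
G = -20 + sqrt(5) (G = (-12 + 2*(-4)) + sqrt(-1 + 6) = (-12 - 8) + sqrt(5) = -20 + sqrt(5) ≈ -17.764)
w = 1 (w = -11 + 12 = 1)
w*G + (-22 - 7) = 1*(-20 + sqrt(5)) + (-22 - 7) = (-20 + sqrt(5)) - 29 = -49 + sqrt(5)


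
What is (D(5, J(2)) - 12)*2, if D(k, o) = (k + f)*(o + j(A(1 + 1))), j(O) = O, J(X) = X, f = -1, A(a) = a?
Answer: 8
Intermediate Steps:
D(k, o) = (-1 + k)*(2 + o) (D(k, o) = (k - 1)*(o + (1 + 1)) = (-1 + k)*(o + 2) = (-1 + k)*(2 + o))
(D(5, J(2)) - 12)*2 = ((-2 - 1*2 + 2*5 + 5*2) - 12)*2 = ((-2 - 2 + 10 + 10) - 12)*2 = (16 - 12)*2 = 4*2 = 8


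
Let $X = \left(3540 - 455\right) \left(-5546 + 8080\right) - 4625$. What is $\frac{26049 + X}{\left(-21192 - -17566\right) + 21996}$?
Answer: $\frac{3919407}{9185} \approx 426.72$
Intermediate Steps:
$X = 7812765$ ($X = 3085 \cdot 2534 - 4625 = 7817390 - 4625 = 7812765$)
$\frac{26049 + X}{\left(-21192 - -17566\right) + 21996} = \frac{26049 + 7812765}{\left(-21192 - -17566\right) + 21996} = \frac{7838814}{\left(-21192 + 17566\right) + 21996} = \frac{7838814}{-3626 + 21996} = \frac{7838814}{18370} = 7838814 \cdot \frac{1}{18370} = \frac{3919407}{9185}$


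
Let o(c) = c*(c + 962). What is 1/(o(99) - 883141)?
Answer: -1/778102 ≈ -1.2852e-6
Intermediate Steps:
o(c) = c*(962 + c)
1/(o(99) - 883141) = 1/(99*(962 + 99) - 883141) = 1/(99*1061 - 883141) = 1/(105039 - 883141) = 1/(-778102) = -1/778102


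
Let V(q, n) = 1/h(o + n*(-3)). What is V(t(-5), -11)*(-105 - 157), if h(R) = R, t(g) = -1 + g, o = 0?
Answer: -262/33 ≈ -7.9394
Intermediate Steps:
V(q, n) = -1/(3*n) (V(q, n) = 1/(0 + n*(-3)) = 1/(0 - 3*n) = 1/(-3*n) = -1/(3*n))
V(t(-5), -11)*(-105 - 157) = (-⅓/(-11))*(-105 - 157) = -⅓*(-1/11)*(-262) = (1/33)*(-262) = -262/33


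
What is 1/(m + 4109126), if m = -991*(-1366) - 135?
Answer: 1/5462697 ≈ 1.8306e-7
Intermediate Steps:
m = 1353571 (m = 1353706 - 135 = 1353571)
1/(m + 4109126) = 1/(1353571 + 4109126) = 1/5462697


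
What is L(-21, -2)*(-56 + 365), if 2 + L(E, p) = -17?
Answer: -5871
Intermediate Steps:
L(E, p) = -19 (L(E, p) = -2 - 17 = -19)
L(-21, -2)*(-56 + 365) = -19*(-56 + 365) = -19*309 = -5871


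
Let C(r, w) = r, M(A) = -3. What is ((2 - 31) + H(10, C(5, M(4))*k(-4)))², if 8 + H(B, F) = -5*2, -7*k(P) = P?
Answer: 2209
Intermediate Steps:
k(P) = -P/7
H(B, F) = -18 (H(B, F) = -8 - 5*2 = -8 - 10 = -18)
((2 - 31) + H(10, C(5, M(4))*k(-4)))² = ((2 - 31) - 18)² = (-29 - 18)² = (-47)² = 2209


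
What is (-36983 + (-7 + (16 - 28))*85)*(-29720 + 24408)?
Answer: 205032576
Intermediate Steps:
(-36983 + (-7 + (16 - 28))*85)*(-29720 + 24408) = (-36983 + (-7 - 12)*85)*(-5312) = (-36983 - 19*85)*(-5312) = (-36983 - 1615)*(-5312) = -38598*(-5312) = 205032576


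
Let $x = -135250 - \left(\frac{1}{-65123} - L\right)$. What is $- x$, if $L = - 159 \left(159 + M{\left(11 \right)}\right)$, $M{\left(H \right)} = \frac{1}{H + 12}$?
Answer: $\frac{240458341733}{1497829} \approx 1.6054 \cdot 10^{5}$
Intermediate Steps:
$M{\left(H \right)} = \frac{1}{12 + H}$
$L = - \frac{581622}{23}$ ($L = - 159 \left(159 + \frac{1}{12 + 11}\right) = - 159 \left(159 + \frac{1}{23}\right) = \left(-159\right) \frac{3658}{23} = - \frac{581622}{23} \approx -25288.0$)
$x = - \frac{240458341733}{1497829}$ ($x = -135250 - \left(\frac{1}{-65123} - - \frac{581622}{23}\right) = -135250 - \left(- \frac{1}{65123} + \frac{581622}{23}\right) = -135250 - \frac{37876969483}{1497829} = - \frac{240458341733}{1497829} \approx -1.6054 \cdot 10^{5}$)
$- x = \left(-1\right) \left(- \frac{240458341733}{1497829}\right) = \frac{240458341733}{1497829}$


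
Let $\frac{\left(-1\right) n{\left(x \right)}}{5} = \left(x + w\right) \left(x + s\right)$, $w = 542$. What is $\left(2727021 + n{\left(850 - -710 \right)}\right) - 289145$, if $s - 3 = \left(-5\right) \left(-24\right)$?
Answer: $-15250454$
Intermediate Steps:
$s = 123$ ($s = 3 - -120 = 3 + 120 = 123$)
$n{\left(x \right)} = - 5 \left(123 + x\right) \left(542 + x\right)$ ($n{\left(x \right)} = - 5 \left(x + 542\right) \left(x + 123\right) = - 5 \left(542 + x\right) \left(123 + x\right) = - 5 \left(123 + x\right) \left(542 + x\right)$)
$\left(2727021 + n{\left(850 - -710 \right)}\right) - 289145 = \left(2727021 - \left(333330 + 5 \left(850 - -710\right)^{2} + 3325 \left(850 - -710\right)\right)\right) - 289145 = \left(2727021 - \left(333330 + 5 \left(850 + 710\right)^{2} + 3325 \left(850 + 710\right)\right)\right) - 289145 = \left(2727021 - \left(5520330 + 12168000\right)\right) - 289145 = \left(2727021 - 17688330\right) - 289145 = -14961309 - 289145 = -15250454$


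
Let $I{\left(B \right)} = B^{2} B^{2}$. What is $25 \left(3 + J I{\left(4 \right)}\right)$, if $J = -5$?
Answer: $-31925$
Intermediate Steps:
$I{\left(B \right)} = B^{4}$
$25 \left(3 + J I{\left(4 \right)}\right) = 25 \left(3 - 5 \cdot 4^{4}\right) = 25 \left(3 - 1280\right) = 25 \left(-1277\right) = -31925$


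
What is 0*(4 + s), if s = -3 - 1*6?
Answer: 0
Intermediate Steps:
s = -9 (s = -3 - 6 = -9)
0*(4 + s) = 0*(4 - 9) = 0*(-5) = 0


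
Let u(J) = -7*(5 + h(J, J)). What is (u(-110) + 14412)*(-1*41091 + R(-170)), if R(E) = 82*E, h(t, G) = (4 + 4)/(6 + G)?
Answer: -10285734148/13 ≈ -7.9121e+8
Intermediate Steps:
h(t, G) = 8/(6 + G)
u(J) = -35 - 56/(6 + J) (u(J) = -7*(5 + 8/(6 + J)) = -35 - 56/(6 + J))
(u(-110) + 14412)*(-1*41091 + R(-170)) = (7*(-38 - 5*(-110))/(6 - 110) + 14412)*(-1*41091 + 82*(-170)) = (7*(-38 + 550)/(-104) + 14412)*(-41091 - 13940) = (7*(-1/104)*512 + 14412)*(-55031) = (-448/13 + 14412)*(-55031) = (186908/13)*(-55031) = -10285734148/13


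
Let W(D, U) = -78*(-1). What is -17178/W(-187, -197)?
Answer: -2863/13 ≈ -220.23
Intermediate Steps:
W(D, U) = 78
-17178/W(-187, -197) = -17178/78 = -17178*1/78 = -2863/13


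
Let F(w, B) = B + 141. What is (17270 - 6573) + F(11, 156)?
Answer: 10994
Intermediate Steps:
F(w, B) = 141 + B
(17270 - 6573) + F(11, 156) = (17270 - 6573) + (141 + 156) = 10697 + 297 = 10994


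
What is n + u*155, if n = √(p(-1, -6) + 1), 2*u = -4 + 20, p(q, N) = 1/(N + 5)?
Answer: 1240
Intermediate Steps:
p(q, N) = 1/(5 + N)
u = 8 (u = (-4 + 20)/2 = (½)*16 = 8)
n = 0 (n = √(1/(5 - 6) + 1) = √(1/(-1) + 1) = √(-1 + 1) = √0 = 0)
n + u*155 = 0 + 8*155 = 0 + 1240 = 1240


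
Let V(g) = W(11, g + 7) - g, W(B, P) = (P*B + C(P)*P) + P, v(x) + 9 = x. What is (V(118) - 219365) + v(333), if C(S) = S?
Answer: -202034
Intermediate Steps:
v(x) = -9 + x
W(B, P) = P + P² + B*P (W(B, P) = (P*B + P*P) + P = (B*P + P²) + P = (P² + B*P) + P = P + P² + B*P)
V(g) = -g + (7 + g)*(19 + g) (V(g) = (g + 7)*(1 + 11 + (g + 7)) - g = (7 + g)*(1 + 11 + (7 + g)) - g = (7 + g)*(19 + g) - g = -g + (7 + g)*(19 + g))
(V(118) - 219365) + v(333) = ((-1*118 + (7 + 118)*(19 + 118)) - 219365) + (-9 + 333) = ((-118 + 125*137) - 219365) + 324 = ((-118 + 17125) - 219365) + 324 = (17007 - 219365) + 324 = -202358 + 324 = -202034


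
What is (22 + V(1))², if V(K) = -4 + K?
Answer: 361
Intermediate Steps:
(22 + V(1))² = (22 + (-4 + 1))² = (22 - 3)² = 19² = 361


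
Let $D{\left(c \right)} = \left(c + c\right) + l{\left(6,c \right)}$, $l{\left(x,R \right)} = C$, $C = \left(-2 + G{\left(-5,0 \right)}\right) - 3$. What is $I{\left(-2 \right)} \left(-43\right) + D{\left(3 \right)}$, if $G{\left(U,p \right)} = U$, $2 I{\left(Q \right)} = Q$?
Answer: $39$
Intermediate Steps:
$I{\left(Q \right)} = \frac{Q}{2}$
$C = -10$ ($C = \left(-2 - 5\right) - 3 = -7 - 3 = -10$)
$l{\left(x,R \right)} = -10$
$D{\left(c \right)} = -10 + 2 c$ ($D{\left(c \right)} = \left(c + c\right) - 10 = 2 c - 10 = -10 + 2 c$)
$I{\left(-2 \right)} \left(-43\right) + D{\left(3 \right)} = \frac{1}{2} \left(-2\right) \left(-43\right) + \left(-10 + 2 \cdot 3\right) = \left(-1\right) \left(-43\right) + \left(-10 + 6\right) = 43 - 4 = 39$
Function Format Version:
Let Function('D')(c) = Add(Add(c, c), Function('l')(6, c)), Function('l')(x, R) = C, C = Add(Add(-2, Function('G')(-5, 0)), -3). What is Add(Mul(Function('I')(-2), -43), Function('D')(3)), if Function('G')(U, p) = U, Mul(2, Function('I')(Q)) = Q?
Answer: 39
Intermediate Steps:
Function('I')(Q) = Mul(Rational(1, 2), Q)
C = -10 (C = Add(Add(-2, -5), -3) = Add(-7, -3) = -10)
Function('l')(x, R) = -10
Function('D')(c) = Add(-10, Mul(2, c)) (Function('D')(c) = Add(Add(c, c), -10) = Add(Mul(2, c), -10) = Add(-10, Mul(2, c)))
Add(Mul(Function('I')(-2), -43), Function('D')(3)) = Add(Mul(Mul(Rational(1, 2), -2), -43), Add(-10, Mul(2, 3))) = Add(Mul(-1, -43), Add(-10, 6)) = Add(43, -4) = 39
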